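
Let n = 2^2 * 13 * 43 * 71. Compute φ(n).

70560

φ(158756) = 158756 · (1 − 1/2) · (1 − 1/13) · (1 − 1/43) · (1 − 1/71)
       = 158756 · 35280/79378 = 70560.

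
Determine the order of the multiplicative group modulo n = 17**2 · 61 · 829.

φ(14614441) = 14614441 · (1 − 1/17) · (1 − 1/61) · (1 − 1/829)
       = 14614441 · 794880/859673 = 13512960.

13512960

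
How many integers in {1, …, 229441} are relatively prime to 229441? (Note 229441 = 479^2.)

228962

φ(229441) = 229441 · (1 − 1/479)
       = 229441 · 478/479 = 228962.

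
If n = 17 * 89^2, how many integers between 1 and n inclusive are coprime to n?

φ(17) = 17 − 1 = 16.
φ(89^2) = 89^2 − 89^1 = 7921 − 89 = 7832.
Multiply: 16 · 7832 = 125312.

125312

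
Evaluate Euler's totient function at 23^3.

φ(12167) = 12167 · (1 − 1/23)
       = 12167 · 22/23 = 11638.

11638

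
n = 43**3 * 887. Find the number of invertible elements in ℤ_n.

φ(43^3) = 43^2·(43−1) = 1849·42 = 77658.
φ(887) = 887 − 1 = 886.
Since φ is multiplicative, φ(70522709) = 77658 · 886 = 68804988.

68804988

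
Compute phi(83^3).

φ(571787) = 571787 · (1 − 1/83)
       = 571787 · 82/83 = 564898.

564898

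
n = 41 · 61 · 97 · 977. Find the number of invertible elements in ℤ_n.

224870400

φ(237017269) = 237017269 · (1 − 1/41) · (1 − 1/61) · (1 − 1/97) · (1 − 1/977)
       = 237017269 · 224870400/237017269 = 224870400.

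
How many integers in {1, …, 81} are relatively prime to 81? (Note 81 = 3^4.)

φ(81) = 81 · (1 − 1/3)
       = 81 · 2/3 = 54.

54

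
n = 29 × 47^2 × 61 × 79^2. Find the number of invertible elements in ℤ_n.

φ(24388086761) = 24388086761 · (1 − 1/29) · (1 − 1/47) · (1 − 1/61) · (1 − 1/79)
       = 24388086761 · 6027840/6568297 = 22381369920.

22381369920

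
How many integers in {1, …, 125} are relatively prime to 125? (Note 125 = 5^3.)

100

φ(5^3) = 5^2·(5−1) = 25·4 = 100.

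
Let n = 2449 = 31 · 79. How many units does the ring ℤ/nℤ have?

2340

φ(2449) = 2449 · (1 − 1/31) · (1 − 1/79)
       = 2449 · 2340/2449 = 2340.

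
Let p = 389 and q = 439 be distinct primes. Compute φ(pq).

169944

φ(pq) = (p−1)(q−1) = 388 · 438 = 169944.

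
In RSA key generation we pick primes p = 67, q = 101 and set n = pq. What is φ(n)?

6600

φ(6767) = 6767 · (1 − 1/67) · (1 − 1/101)
       = 6767 · 6600/6767 = 6600.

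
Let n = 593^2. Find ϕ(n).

φ(593^2) = 593^2 − 593^1 = 351649 − 593 = 351056.

351056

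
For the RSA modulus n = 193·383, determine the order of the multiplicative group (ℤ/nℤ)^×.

φ(n) = (p − 1)(q − 1) = (193−1)(383−1) = 192·382 = 73344.

73344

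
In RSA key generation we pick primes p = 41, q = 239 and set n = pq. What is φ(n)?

9520

For distinct primes, φ(pq) = (p−1)(q−1) = 40 × 238 = 9520.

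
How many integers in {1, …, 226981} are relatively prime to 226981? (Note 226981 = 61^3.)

φ(61^3) = 61^3 − 61^2 = 226981 − 3721 = 223260.

223260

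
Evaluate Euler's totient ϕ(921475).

672000

Prime factorization: 921475 = 5^2 * 29 * 31 * 41.
φ(5^2) = 5^2 − 5^1 = 25 − 5 = 20.
φ(29) = 29 − 1 = 28.
φ(31) = 31 − 1 = 30.
φ(41) = 41 − 1 = 40.
Multiply: 20 · 28 · 30 · 40 = 672000.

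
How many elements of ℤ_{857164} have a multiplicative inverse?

319440

First factor: 857164 = 2^2 × 7 × 11^3 × 23.
φ(857164) = 857164 · (1 − 1/2) · (1 − 1/7) · (1 − 1/11) · (1 − 1/23)
       = 857164 · 1320/3542 = 319440.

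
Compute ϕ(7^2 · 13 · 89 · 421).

18627840

φ(7^2) = 7^2 − 7^1 = 49 − 7 = 42.
φ(13) = 13 − 1 = 12.
φ(89) = 89 − 1 = 88.
φ(421) = 421 − 1 = 420.
φ(23867753) = 42 × 12 × 88 × 420 = 18627840.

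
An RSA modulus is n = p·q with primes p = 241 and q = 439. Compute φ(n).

105120

φ(pq) = (p−1)(q−1) = 240 · 438 = 105120.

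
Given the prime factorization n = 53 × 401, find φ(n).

20800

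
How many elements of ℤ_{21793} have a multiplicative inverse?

Prime factorization: 21793 = 19 · 31 · 37.
φ(21793) = 21793 · (1 − 1/19) · (1 − 1/31) · (1 − 1/37)
       = 21793 · 19440/21793 = 19440.

19440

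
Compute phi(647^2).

φ(418609) = 418609 · (1 − 1/647)
       = 418609 · 646/647 = 417962.

417962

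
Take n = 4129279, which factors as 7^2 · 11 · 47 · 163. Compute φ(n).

φ(7^2) = 7^1·(7−1) = 7·6 = 42.
φ(11) = 11 − 1 = 10.
φ(47) = 47 − 1 = 46.
φ(163) = 163 − 1 = 162.
φ(4129279) = 42 × 10 × 46 × 162 = 3129840.

3129840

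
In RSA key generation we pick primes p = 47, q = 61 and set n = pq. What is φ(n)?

φ(2867) = 2867 · (1 − 1/47) · (1 − 1/61)
       = 2867 · 2760/2867 = 2760.

2760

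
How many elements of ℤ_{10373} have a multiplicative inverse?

Factor 10373: 10373 = 11 · 23 · 41.
φ(10373) = 10373 · (1 − 1/11) · (1 − 1/23) · (1 − 1/41)
       = 10373 · 8800/10373 = 8800.

8800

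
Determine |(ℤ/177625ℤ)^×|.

First factor: 177625 = 5**3 · 7**2 · 29.
φ(177625) = 177625 · (1 − 1/5) · (1 − 1/7) · (1 − 1/29)
       = 177625 · 672/1015 = 117600.

117600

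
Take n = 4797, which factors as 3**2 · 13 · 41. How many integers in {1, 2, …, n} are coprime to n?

φ(3^2) = 3^1·(3−1) = 3·2 = 6.
φ(13) = 13 − 1 = 12.
φ(41) = 41 − 1 = 40.
Multiply: 6 · 12 · 40 = 2880.

2880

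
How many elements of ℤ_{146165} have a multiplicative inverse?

105600

First factor: 146165 = 5 * 23 * 31 * 41.
φ(146165) = 146165 · (1 − 1/5) · (1 − 1/23) · (1 − 1/31) · (1 − 1/41)
       = 146165 · 105600/146165 = 105600.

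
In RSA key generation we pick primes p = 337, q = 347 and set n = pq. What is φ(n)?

φ(pq) = (p−1)(q−1) = 336 · 346 = 116256.

116256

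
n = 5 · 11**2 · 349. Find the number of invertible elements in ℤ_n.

153120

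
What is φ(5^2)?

φ(5^2) = 5^2 − 5^1 = 25 − 5 = 20.

20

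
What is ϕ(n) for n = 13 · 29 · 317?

106176

φ(13) = 13 − 1 = 12.
φ(29) = 29 − 1 = 28.
φ(317) = 317 − 1 = 316.
Since φ is multiplicative, φ(119509) = 12 · 28 · 316 = 106176.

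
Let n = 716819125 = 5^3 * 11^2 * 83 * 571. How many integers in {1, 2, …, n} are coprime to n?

φ(5^3) = 5^3 − 5^2 = 125 − 25 = 100.
φ(11^2) = 11^1·(11−1) = 11·10 = 110.
φ(83) = 83 − 1 = 82.
φ(571) = 571 − 1 = 570.
Since φ is multiplicative, φ(716819125) = 100 · 110 · 82 · 570 = 514140000.

514140000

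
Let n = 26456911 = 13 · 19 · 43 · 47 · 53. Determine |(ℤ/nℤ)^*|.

21700224

φ(26456911) = 26456911 · (1 − 1/13) · (1 − 1/19) · (1 − 1/43) · (1 − 1/47) · (1 − 1/53)
       = 26456911 · 21700224/26456911 = 21700224.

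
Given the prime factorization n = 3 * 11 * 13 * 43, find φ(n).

10080

φ(18447) = 18447 · (1 − 1/3) · (1 − 1/11) · (1 − 1/13) · (1 − 1/43)
       = 18447 · 10080/18447 = 10080.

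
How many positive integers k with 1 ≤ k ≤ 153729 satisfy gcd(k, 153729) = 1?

153729 = 3**2 * 19 * 29 * 31.
φ(3^2) = 3^2 − 3^1 = 9 − 3 = 6.
φ(19) = 19 − 1 = 18.
φ(29) = 29 − 1 = 28.
φ(31) = 31 − 1 = 30.
Multiply: 6 · 18 · 28 · 30 = 90720.

90720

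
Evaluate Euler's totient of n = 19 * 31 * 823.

443880

φ(484747) = 484747 · (1 − 1/19) · (1 − 1/31) · (1 − 1/823)
       = 484747 · 443880/484747 = 443880.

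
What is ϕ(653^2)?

φ(426409) = 426409 · (1 − 1/653)
       = 426409 · 652/653 = 425756.

425756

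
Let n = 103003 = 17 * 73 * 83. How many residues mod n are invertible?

φ(103003) = 103003 · (1 − 1/17) · (1 − 1/73) · (1 − 1/83)
       = 103003 · 94464/103003 = 94464.

94464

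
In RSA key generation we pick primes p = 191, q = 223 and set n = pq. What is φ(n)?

42180

For distinct primes, φ(pq) = (p−1)(q−1) = 190 × 222 = 42180.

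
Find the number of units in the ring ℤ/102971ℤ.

87120

First factor: 102971 = 11^2 · 23 · 37.
φ(11^2) = 11^2 − 11^1 = 121 − 11 = 110.
φ(23) = 23 − 1 = 22.
φ(37) = 37 − 1 = 36.
Since φ is multiplicative, φ(102971) = 110 · 22 · 36 = 87120.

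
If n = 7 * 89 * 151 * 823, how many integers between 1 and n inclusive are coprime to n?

65102400

φ(7) = 7 − 1 = 6.
φ(89) = 89 − 1 = 88.
φ(151) = 151 − 1 = 150.
φ(823) = 823 − 1 = 822.
φ(77422079) = 6 × 88 × 150 × 822 = 65102400.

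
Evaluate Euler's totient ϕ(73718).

Prime factorization: 73718 = 2 · 29 · 31 · 41.
φ(2) = 2 − 1 = 1.
φ(29) = 29 − 1 = 28.
φ(31) = 31 − 1 = 30.
φ(41) = 41 − 1 = 40.
Multiply: 1 · 28 · 30 · 40 = 33600.

33600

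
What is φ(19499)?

17280

Prime factorization: 19499 = 17 · 31 · 37.
φ(19499) = 19499 · (1 − 1/17) · (1 − 1/31) · (1 − 1/37)
       = 19499 · 17280/19499 = 17280.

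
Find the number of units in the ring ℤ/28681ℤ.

28681 = 23 · 29 · 43.
φ(23) = 23 − 1 = 22.
φ(29) = 29 − 1 = 28.
φ(43) = 43 − 1 = 42.
Since φ is multiplicative, φ(28681) = 22 · 28 · 42 = 25872.

25872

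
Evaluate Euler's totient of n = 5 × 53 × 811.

φ(5) = 5 − 1 = 4.
φ(53) = 53 − 1 = 52.
φ(811) = 811 − 1 = 810.
Since φ is multiplicative, φ(214915) = 4 · 52 · 810 = 168480.

168480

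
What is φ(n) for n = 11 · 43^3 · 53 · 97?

3876687360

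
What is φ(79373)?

59136

79373 = 7 · 17 · 23 · 29.
φ(79373) = 79373 · (1 − 1/7) · (1 − 1/17) · (1 − 1/23) · (1 − 1/29)
       = 79373 · 59136/79373 = 59136.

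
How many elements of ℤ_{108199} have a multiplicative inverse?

First factor: 108199 = 7 * 13 * 29 * 41.
φ(7) = 7 − 1 = 6.
φ(13) = 13 − 1 = 12.
φ(29) = 29 − 1 = 28.
φ(41) = 41 − 1 = 40.
Multiply: 6 · 12 · 28 · 40 = 80640.

80640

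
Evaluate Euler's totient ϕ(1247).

1176

Prime factorization: 1247 = 29 * 43.
φ(1247) = 1247 · (1 − 1/29) · (1 − 1/43)
       = 1247 · 1176/1247 = 1176.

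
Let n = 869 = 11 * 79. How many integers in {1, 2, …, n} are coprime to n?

780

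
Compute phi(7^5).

14406

φ(16807) = 16807 · (1 − 1/7)
       = 16807 · 6/7 = 14406.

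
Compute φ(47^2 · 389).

838856

φ(47^2) = 47^1·(47−1) = 47·46 = 2162.
φ(389) = 389 − 1 = 388.
Multiply: 2162 · 388 = 838856.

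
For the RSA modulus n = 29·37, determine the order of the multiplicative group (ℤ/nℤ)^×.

For distinct primes, φ(pq) = (p−1)(q−1) = 28 × 36 = 1008.

1008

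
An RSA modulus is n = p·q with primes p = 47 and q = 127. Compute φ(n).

5796

φ(47) = 47 − 1 = 46.
φ(127) = 127 − 1 = 126.
φ(5969) = 46 × 126 = 5796.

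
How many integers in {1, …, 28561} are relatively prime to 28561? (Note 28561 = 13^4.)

φ(13^4) = 13^3·(13−1) = 2197·12 = 26364.

26364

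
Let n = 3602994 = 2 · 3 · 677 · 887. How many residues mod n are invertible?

φ(2) = 2 − 1 = 1.
φ(3) = 3 − 1 = 2.
φ(677) = 677 − 1 = 676.
φ(887) = 887 − 1 = 886.
φ(3602994) = 1 × 2 × 676 × 886 = 1197872.

1197872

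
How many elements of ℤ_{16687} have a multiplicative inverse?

14400

First factor: 16687 = 11 * 37 * 41.
φ(16687) = 16687 · (1 − 1/11) · (1 − 1/37) · (1 − 1/41)
       = 16687 · 14400/16687 = 14400.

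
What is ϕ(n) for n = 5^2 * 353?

7040

φ(8825) = 8825 · (1 − 1/5) · (1 − 1/353)
       = 8825 · 1408/1765 = 7040.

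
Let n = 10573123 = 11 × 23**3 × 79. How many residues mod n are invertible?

9077640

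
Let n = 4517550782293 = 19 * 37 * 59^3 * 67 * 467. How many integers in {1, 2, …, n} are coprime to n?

4023804527424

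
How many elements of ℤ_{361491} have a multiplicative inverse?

Prime factorization: 361491 = 3 · 13^2 · 23 · 31.
φ(3) = 3 − 1 = 2.
φ(13^2) = 13^2 − 13^1 = 169 − 13 = 156.
φ(23) = 23 − 1 = 22.
φ(31) = 31 − 1 = 30.
φ(361491) = 2 × 156 × 22 × 30 = 205920.

205920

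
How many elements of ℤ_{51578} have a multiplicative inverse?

23040

Factor 51578: 51578 = 2 × 17 × 37 × 41.
φ(51578) = 51578 · (1 − 1/2) · (1 − 1/17) · (1 − 1/37) · (1 − 1/41)
       = 51578 · 23040/51578 = 23040.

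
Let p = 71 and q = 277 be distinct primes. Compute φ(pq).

19320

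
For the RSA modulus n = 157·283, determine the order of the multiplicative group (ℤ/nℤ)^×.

43992

φ(pq) = (p−1)(q−1) = 156 · 282 = 43992.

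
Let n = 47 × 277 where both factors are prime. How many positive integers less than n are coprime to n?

φ(pq) = (p−1)(q−1) = 46 · 276 = 12696.

12696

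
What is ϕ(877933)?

Factor 877933: 877933 = 7^2 * 19 * 23 * 41.
φ(7^2) = 7^1·(7−1) = 7·6 = 42.
φ(19) = 19 − 1 = 18.
φ(23) = 23 − 1 = 22.
φ(41) = 41 − 1 = 40.
φ(877933) = 42 × 18 × 22 × 40 = 665280.

665280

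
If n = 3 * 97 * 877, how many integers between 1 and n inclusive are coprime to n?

φ(3) = 3 − 1 = 2.
φ(97) = 97 − 1 = 96.
φ(877) = 877 − 1 = 876.
Since φ is multiplicative, φ(255207) = 2 · 96 · 876 = 168192.

168192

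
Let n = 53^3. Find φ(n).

φ(53^3) = 53^2·(53−1) = 2809·52 = 146068.

146068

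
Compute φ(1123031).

846720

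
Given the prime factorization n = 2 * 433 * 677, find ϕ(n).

φ(2) = 2 − 1 = 1.
φ(433) = 433 − 1 = 432.
φ(677) = 677 − 1 = 676.
Since φ is multiplicative, φ(586282) = 1 · 432 · 676 = 292032.

292032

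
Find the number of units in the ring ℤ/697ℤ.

640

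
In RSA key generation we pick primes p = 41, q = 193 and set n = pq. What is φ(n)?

For distinct primes, φ(pq) = (p−1)(q−1) = 40 × 192 = 7680.

7680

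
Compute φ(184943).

147840

Prime factorization: 184943 = 11 * 17 * 23 * 43.
φ(11) = 11 − 1 = 10.
φ(17) = 17 − 1 = 16.
φ(23) = 23 − 1 = 22.
φ(43) = 43 − 1 = 42.
Since φ is multiplicative, φ(184943) = 10 · 16 · 22 · 42 = 147840.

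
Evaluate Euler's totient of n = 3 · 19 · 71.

φ(4047) = 4047 · (1 − 1/3) · (1 − 1/19) · (1 − 1/71)
       = 4047 · 2520/4047 = 2520.

2520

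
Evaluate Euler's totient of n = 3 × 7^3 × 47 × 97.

2596608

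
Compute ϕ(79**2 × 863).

φ(5385983) = 5385983 · (1 − 1/79) · (1 − 1/863)
       = 5385983 · 67236/68177 = 5311644.

5311644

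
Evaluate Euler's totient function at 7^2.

42

φ(7^2) = 7^2 − 7^1 = 49 − 7 = 42.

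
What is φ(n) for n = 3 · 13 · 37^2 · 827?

φ(3) = 3 − 1 = 2.
φ(13) = 13 − 1 = 12.
φ(37^2) = 37^2 − 37^1 = 1369 − 37 = 1332.
φ(827) = 827 − 1 = 826.
Multiply: 2 · 12 · 1332 · 826 = 26405568.

26405568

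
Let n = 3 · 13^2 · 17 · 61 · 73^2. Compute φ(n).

1574277120

φ(2801769711) = 2801769711 · (1 − 1/3) · (1 − 1/13) · (1 − 1/17) · (1 − 1/61) · (1 − 1/73)
       = 2801769711 · 1658880/2952339 = 1574277120.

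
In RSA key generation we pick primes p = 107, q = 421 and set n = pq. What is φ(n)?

φ(n) = (p − 1)(q − 1) = (107−1)(421−1) = 106·420 = 44520.

44520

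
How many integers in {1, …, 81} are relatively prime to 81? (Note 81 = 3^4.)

φ(81) = 81 · (1 − 1/3)
       = 81 · 2/3 = 54.

54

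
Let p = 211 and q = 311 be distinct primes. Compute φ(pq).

φ(pq) = (p−1)(q−1) = 210 · 310 = 65100.

65100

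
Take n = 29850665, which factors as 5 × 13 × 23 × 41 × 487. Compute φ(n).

20528640

φ(29850665) = 29850665 · (1 − 1/5) · (1 − 1/13) · (1 − 1/23) · (1 − 1/41) · (1 − 1/487)
       = 29850665 · 20528640/29850665 = 20528640.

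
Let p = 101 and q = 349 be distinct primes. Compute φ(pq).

34800

φ(35249) = 35249 · (1 − 1/101) · (1 − 1/349)
       = 35249 · 34800/35249 = 34800.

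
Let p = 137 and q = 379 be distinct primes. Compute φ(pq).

φ(137) = 137 − 1 = 136.
φ(379) = 379 − 1 = 378.
Since φ is multiplicative, φ(51923) = 136 · 378 = 51408.

51408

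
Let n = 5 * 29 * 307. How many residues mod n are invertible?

34272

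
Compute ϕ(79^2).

6162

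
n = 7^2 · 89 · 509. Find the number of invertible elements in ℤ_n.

φ(2219749) = 2219749 · (1 − 1/7) · (1 − 1/89) · (1 − 1/509)
       = 2219749 · 268224/317107 = 1877568.

1877568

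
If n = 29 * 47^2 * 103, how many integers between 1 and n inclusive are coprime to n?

6174672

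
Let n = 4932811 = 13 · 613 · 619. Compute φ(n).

4538592

φ(13) = 13 − 1 = 12.
φ(613) = 613 − 1 = 612.
φ(619) = 619 − 1 = 618.
Since φ is multiplicative, φ(4932811) = 12 · 612 · 618 = 4538592.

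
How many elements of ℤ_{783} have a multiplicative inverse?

504

Factor 783: 783 = 3^3 * 29.
φ(783) = 783 · (1 − 1/3) · (1 − 1/29)
       = 783 · 56/87 = 504.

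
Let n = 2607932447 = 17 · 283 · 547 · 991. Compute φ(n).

φ(17) = 17 − 1 = 16.
φ(283) = 283 − 1 = 282.
φ(547) = 547 − 1 = 546.
φ(991) = 991 − 1 = 990.
Multiply: 16 · 282 · 546 · 990 = 2438916480.

2438916480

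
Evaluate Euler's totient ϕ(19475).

14400

Factor 19475: 19475 = 5^2 · 19 · 41.
φ(5^2) = 5^1·(5−1) = 5·4 = 20.
φ(19) = 19 − 1 = 18.
φ(41) = 41 − 1 = 40.
Multiply: 20 · 18 · 40 = 14400.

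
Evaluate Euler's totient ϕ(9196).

3960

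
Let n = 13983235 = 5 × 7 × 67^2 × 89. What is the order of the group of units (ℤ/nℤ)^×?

9339264

φ(13983235) = 13983235 · (1 − 1/5) · (1 − 1/7) · (1 − 1/67) · (1 − 1/89)
       = 13983235 · 139392/208705 = 9339264.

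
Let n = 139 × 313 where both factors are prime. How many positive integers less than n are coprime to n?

φ(43507) = 43507 · (1 − 1/139) · (1 − 1/313)
       = 43507 · 43056/43507 = 43056.

43056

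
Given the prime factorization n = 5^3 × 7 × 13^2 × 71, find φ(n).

φ(5^3) = 5^3 − 5^2 = 125 − 25 = 100.
φ(7) = 7 − 1 = 6.
φ(13^2) = 13^2 − 13^1 = 169 − 13 = 156.
φ(71) = 71 − 1 = 70.
Since φ is multiplicative, φ(10499125) = 100 · 6 · 156 · 70 = 6552000.

6552000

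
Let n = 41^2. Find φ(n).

φ(41^2) = 41^1·(41−1) = 41·40 = 1640.

1640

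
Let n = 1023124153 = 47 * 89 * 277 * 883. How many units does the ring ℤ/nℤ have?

φ(1023124153) = 1023124153 · (1 − 1/47) · (1 − 1/89) · (1 − 1/277) · (1 − 1/883)
       = 1023124153 · 985412736/1023124153 = 985412736.

985412736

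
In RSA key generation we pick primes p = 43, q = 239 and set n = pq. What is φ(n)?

φ(43) = 43 − 1 = 42.
φ(239) = 239 − 1 = 238.
Multiply: 42 · 238 = 9996.

9996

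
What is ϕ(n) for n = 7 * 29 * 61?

φ(12383) = 12383 · (1 − 1/7) · (1 − 1/29) · (1 − 1/61)
       = 12383 · 10080/12383 = 10080.

10080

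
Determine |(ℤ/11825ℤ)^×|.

Prime factorization: 11825 = 5^2 · 11 · 43.
φ(5^2) = 5^1·(5−1) = 5·4 = 20.
φ(11) = 11 − 1 = 10.
φ(43) = 43 − 1 = 42.
Since φ is multiplicative, φ(11825) = 20 · 10 · 42 = 8400.

8400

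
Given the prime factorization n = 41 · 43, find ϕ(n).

1680

φ(1763) = 1763 · (1 − 1/41) · (1 − 1/43)
       = 1763 · 1680/1763 = 1680.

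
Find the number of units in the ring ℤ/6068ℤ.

Factor 6068: 6068 = 2^2 · 37 · 41.
φ(6068) = 6068 · (1 − 1/2) · (1 − 1/37) · (1 − 1/41)
       = 6068 · 1440/3034 = 2880.

2880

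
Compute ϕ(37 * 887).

31896

φ(32819) = 32819 · (1 − 1/37) · (1 − 1/887)
       = 32819 · 31896/32819 = 31896.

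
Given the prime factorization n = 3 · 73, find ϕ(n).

φ(219) = 219 · (1 − 1/3) · (1 − 1/73)
       = 219 · 144/219 = 144.

144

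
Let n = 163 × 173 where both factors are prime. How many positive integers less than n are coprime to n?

27864

φ(163) = 163 − 1 = 162.
φ(173) = 173 − 1 = 172.
φ(28199) = 162 × 172 = 27864.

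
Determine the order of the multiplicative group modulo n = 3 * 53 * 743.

φ(118137) = 118137 · (1 − 1/3) · (1 − 1/53) · (1 − 1/743)
       = 118137 · 77168/118137 = 77168.

77168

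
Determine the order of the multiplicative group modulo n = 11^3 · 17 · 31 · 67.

38332800

φ(46996279) = 46996279 · (1 − 1/11) · (1 − 1/17) · (1 − 1/31) · (1 − 1/67)
       = 46996279 · 316800/388399 = 38332800.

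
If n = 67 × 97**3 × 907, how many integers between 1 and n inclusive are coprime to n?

φ(67) = 67 − 1 = 66.
φ(97^3) = 97^2·(97−1) = 9409·96 = 903264.
φ(907) = 907 − 1 = 906.
Since φ is multiplicative, φ(55462225537) = 66 · 903264 · 906 = 54011574144.

54011574144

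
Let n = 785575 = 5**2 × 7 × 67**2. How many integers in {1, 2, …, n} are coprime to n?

φ(5^2) = 5^2 − 5^1 = 25 − 5 = 20.
φ(7) = 7 − 1 = 6.
φ(67^2) = 67^1·(67−1) = 67·66 = 4422.
Multiply: 20 · 6 · 4422 = 530640.

530640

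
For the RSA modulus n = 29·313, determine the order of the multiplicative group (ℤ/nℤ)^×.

For distinct primes, φ(pq) = (p−1)(q−1) = 28 × 312 = 8736.

8736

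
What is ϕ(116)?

First factor: 116 = 2^2 × 29.
φ(2^2) = 2^1·(2−1) = 2·1 = 2.
φ(29) = 29 − 1 = 28.
φ(116) = 2 × 28 = 56.

56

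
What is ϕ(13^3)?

φ(13^3) = 13^2·(13−1) = 169·12 = 2028.

2028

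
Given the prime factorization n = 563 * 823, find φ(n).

φ(463349) = 463349 · (1 − 1/563) · (1 − 1/823)
       = 463349 · 461964/463349 = 461964.

461964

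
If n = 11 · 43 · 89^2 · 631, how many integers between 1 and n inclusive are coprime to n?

2072347200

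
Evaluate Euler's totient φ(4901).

4368

Factor 4901: 4901 = 13^2 * 29.
φ(13^2) = 13^1·(13−1) = 13·12 = 156.
φ(29) = 29 − 1 = 28.
φ(4901) = 156 × 28 = 4368.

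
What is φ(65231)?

First factor: 65231 = 37 × 41 × 43.
φ(65231) = 65231 · (1 − 1/37) · (1 − 1/41) · (1 − 1/43)
       = 65231 · 60480/65231 = 60480.

60480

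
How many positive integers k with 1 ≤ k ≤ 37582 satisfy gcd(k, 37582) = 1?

16632

Prime factorization: 37582 = 2 × 19 × 23 × 43.
φ(2) = 2 − 1 = 1.
φ(19) = 19 − 1 = 18.
φ(23) = 23 − 1 = 22.
φ(43) = 43 − 1 = 42.
Since φ is multiplicative, φ(37582) = 1 · 18 · 22 · 42 = 16632.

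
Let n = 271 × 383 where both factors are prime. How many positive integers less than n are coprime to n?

103140

φ(103793) = 103793 · (1 − 1/271) · (1 − 1/383)
       = 103793 · 103140/103793 = 103140.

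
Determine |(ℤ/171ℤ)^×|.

108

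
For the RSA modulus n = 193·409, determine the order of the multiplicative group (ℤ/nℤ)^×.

φ(pq) = (p−1)(q−1) = 192 · 408 = 78336.

78336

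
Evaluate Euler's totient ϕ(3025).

Prime factorization: 3025 = 5^2 × 11^2.
φ(3025) = 3025 · (1 − 1/5) · (1 − 1/11)
       = 3025 · 40/55 = 2200.

2200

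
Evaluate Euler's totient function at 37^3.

49284

φ(50653) = 50653 · (1 − 1/37)
       = 50653 · 36/37 = 49284.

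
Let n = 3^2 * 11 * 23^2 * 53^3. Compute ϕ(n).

4434624480

φ(7796837367) = 7796837367 · (1 − 1/3) · (1 − 1/11) · (1 − 1/23) · (1 − 1/53)
       = 7796837367 · 22880/40227 = 4434624480.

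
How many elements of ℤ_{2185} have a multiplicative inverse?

Factor 2185: 2185 = 5 · 19 · 23.
φ(2185) = 2185 · (1 − 1/5) · (1 − 1/19) · (1 − 1/23)
       = 2185 · 1584/2185 = 1584.

1584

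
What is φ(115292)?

Factor 115292: 115292 = 2**2 · 19 · 37 · 41.
φ(115292) = 115292 · (1 − 1/2) · (1 − 1/19) · (1 − 1/37) · (1 − 1/41)
       = 115292 · 25920/57646 = 51840.

51840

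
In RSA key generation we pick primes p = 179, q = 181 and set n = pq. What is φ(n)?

32040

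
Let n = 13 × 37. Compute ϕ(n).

φ(13) = 13 − 1 = 12.
φ(37) = 37 − 1 = 36.
φ(481) = 12 × 36 = 432.

432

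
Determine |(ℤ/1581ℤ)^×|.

960

1581 = 3 * 17 * 31.
φ(3) = 3 − 1 = 2.
φ(17) = 17 − 1 = 16.
φ(31) = 31 − 1 = 30.
Since φ is multiplicative, φ(1581) = 2 · 16 · 30 = 960.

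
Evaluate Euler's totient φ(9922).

Factor 9922: 9922 = 2 · 11^2 · 41.
φ(9922) = 9922 · (1 − 1/2) · (1 − 1/11) · (1 − 1/41)
       = 9922 · 400/902 = 4400.

4400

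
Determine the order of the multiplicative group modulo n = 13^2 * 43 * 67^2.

28972944

φ(13^2) = 13^1·(13−1) = 13·12 = 156.
φ(43) = 43 − 1 = 42.
φ(67^2) = 67^2 − 67^1 = 4489 − 67 = 4422.
Since φ is multiplicative, φ(32621563) = 156 · 42 · 4422 = 28972944.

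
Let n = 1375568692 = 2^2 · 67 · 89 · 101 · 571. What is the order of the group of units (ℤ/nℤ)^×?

662112000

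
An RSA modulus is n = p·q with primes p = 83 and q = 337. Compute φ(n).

27552

For distinct primes, φ(pq) = (p−1)(q−1) = 82 × 336 = 27552.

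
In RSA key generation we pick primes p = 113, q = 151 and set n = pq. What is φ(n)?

16800

φ(113) = 113 − 1 = 112.
φ(151) = 151 − 1 = 150.
Since φ is multiplicative, φ(17063) = 112 · 150 = 16800.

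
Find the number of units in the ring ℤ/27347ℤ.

Prime factorization: 27347 = 23 * 29 * 41.
φ(23) = 23 − 1 = 22.
φ(29) = 29 − 1 = 28.
φ(41) = 41 − 1 = 40.
Multiply: 22 · 28 · 40 = 24640.

24640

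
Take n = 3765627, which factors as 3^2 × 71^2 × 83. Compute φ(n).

φ(3^2) = 3^2 − 3^1 = 9 − 3 = 6.
φ(71^2) = 71^1·(71−1) = 71·70 = 4970.
φ(83) = 83 − 1 = 82.
φ(3765627) = 6 × 4970 × 82 = 2445240.

2445240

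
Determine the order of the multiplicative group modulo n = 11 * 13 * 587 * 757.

φ(63543337) = 63543337 · (1 − 1/11) · (1 − 1/13) · (1 − 1/587) · (1 − 1/757)
       = 63543337 · 53161920/63543337 = 53161920.

53161920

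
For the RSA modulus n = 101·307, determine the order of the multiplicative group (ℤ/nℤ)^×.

φ(101) = 101 − 1 = 100.
φ(307) = 307 − 1 = 306.
Since φ is multiplicative, φ(31007) = 100 · 306 = 30600.

30600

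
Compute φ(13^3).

φ(13^3) = 13^2·(13−1) = 169·12 = 2028.

2028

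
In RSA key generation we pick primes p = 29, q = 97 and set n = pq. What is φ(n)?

2688

φ(2813) = 2813 · (1 − 1/29) · (1 − 1/97)
       = 2813 · 2688/2813 = 2688.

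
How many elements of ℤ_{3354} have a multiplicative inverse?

1008

3354 = 2 · 3 · 13 · 43.
φ(2) = 2 − 1 = 1.
φ(3) = 3 − 1 = 2.
φ(13) = 13 − 1 = 12.
φ(43) = 43 − 1 = 42.
φ(3354) = 1 × 2 × 12 × 42 = 1008.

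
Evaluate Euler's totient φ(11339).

9856

11339 = 17 · 23 · 29.
φ(11339) = 11339 · (1 − 1/17) · (1 − 1/23) · (1 − 1/29)
       = 11339 · 9856/11339 = 9856.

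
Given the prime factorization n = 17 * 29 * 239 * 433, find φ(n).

φ(51019091) = 51019091 · (1 − 1/17) · (1 − 1/29) · (1 − 1/239) · (1 − 1/433)
       = 51019091 · 46061568/51019091 = 46061568.

46061568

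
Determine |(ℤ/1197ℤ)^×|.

648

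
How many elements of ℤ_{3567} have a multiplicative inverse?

2240

Prime factorization: 3567 = 3 · 29 · 41.
φ(3567) = 3567 · (1 − 1/3) · (1 − 1/29) · (1 − 1/41)
       = 3567 · 2240/3567 = 2240.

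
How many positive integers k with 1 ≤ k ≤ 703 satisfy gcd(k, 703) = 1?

703 = 19 * 37.
φ(19) = 19 − 1 = 18.
φ(37) = 37 − 1 = 36.
Since φ is multiplicative, φ(703) = 18 · 36 = 648.

648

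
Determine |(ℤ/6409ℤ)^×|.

Prime factorization: 6409 = 13 × 17 × 29.
φ(13) = 13 − 1 = 12.
φ(17) = 17 − 1 = 16.
φ(29) = 29 − 1 = 28.
φ(6409) = 12 × 16 × 28 = 5376.

5376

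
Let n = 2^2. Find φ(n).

2

φ(2^2) = 2^2 − 2^1 = 4 − 2 = 2.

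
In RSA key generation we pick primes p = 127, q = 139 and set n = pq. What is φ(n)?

φ(pq) = (p−1)(q−1) = 126 · 138 = 17388.

17388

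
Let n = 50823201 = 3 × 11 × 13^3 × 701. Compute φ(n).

φ(3) = 3 − 1 = 2.
φ(11) = 11 − 1 = 10.
φ(13^3) = 13^3 − 13^2 = 2197 − 169 = 2028.
φ(701) = 701 − 1 = 700.
Multiply: 2 · 10 · 2028 · 700 = 28392000.

28392000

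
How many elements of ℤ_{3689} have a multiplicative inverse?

2880

Factor 3689: 3689 = 7 · 17 · 31.
φ(3689) = 3689 · (1 − 1/7) · (1 − 1/17) · (1 − 1/31)
       = 3689 · 2880/3689 = 2880.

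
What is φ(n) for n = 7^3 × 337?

98784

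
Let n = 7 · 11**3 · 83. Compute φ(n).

595320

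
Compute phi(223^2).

φ(49729) = 49729 · (1 − 1/223)
       = 49729 · 222/223 = 49506.

49506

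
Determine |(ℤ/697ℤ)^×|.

First factor: 697 = 17 · 41.
φ(17) = 17 − 1 = 16.
φ(41) = 41 − 1 = 40.
φ(697) = 16 × 40 = 640.

640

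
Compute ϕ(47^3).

φ(103823) = 103823 · (1 − 1/47)
       = 103823 · 46/47 = 101614.

101614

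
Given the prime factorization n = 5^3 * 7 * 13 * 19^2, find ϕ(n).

φ(5^3) = 5^3 − 5^2 = 125 − 25 = 100.
φ(7) = 7 − 1 = 6.
φ(13) = 13 − 1 = 12.
φ(19^2) = 19^2 − 19^1 = 361 − 19 = 342.
Multiply: 100 · 6 · 12 · 342 = 2462400.

2462400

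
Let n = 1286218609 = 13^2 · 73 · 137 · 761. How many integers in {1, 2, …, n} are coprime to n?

1160939520

φ(1286218609) = 1286218609 · (1 − 1/13) · (1 − 1/73) · (1 − 1/137) · (1 − 1/761)
       = 1286218609 · 89303040/98939893 = 1160939520.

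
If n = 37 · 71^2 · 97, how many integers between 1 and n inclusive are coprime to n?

φ(37) = 37 − 1 = 36.
φ(71^2) = 71^1·(71−1) = 71·70 = 4970.
φ(97) = 97 − 1 = 96.
Multiply: 36 · 4970 · 96 = 17176320.

17176320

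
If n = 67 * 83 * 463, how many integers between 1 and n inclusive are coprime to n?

φ(67) = 67 − 1 = 66.
φ(83) = 83 − 1 = 82.
φ(463) = 463 − 1 = 462.
Since φ is multiplicative, φ(2574743) = 66 · 82 · 462 = 2500344.

2500344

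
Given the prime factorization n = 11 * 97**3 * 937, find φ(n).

φ(11) = 11 − 1 = 10.
φ(97^3) = 97^2·(97−1) = 9409·96 = 903264.
φ(937) = 937 − 1 = 936.
Since φ is multiplicative, φ(9406920611) = 10 · 903264 · 936 = 8454551040.

8454551040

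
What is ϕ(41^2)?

1640

φ(41^2) = 41^2 − 41^1 = 1681 − 41 = 1640.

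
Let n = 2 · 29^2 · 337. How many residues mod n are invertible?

φ(2) = 2 − 1 = 1.
φ(29^2) = 29^1·(29−1) = 29·28 = 812.
φ(337) = 337 − 1 = 336.
φ(566834) = 1 × 812 × 336 = 272832.

272832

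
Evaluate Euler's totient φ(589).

First factor: 589 = 19 × 31.
φ(589) = 589 · (1 − 1/19) · (1 − 1/31)
       = 589 · 540/589 = 540.

540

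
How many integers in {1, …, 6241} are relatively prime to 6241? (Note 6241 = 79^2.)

6162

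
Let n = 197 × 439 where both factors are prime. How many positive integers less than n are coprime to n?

φ(n) = (p − 1)(q − 1) = (197−1)(439−1) = 196·438 = 85848.

85848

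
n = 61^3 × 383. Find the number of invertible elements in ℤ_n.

φ(61^3) = 61^2·(61−1) = 3721·60 = 223260.
φ(383) = 383 − 1 = 382.
Since φ is multiplicative, φ(86933723) = 223260 · 382 = 85285320.

85285320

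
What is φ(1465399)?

1249248

Factor 1465399: 1465399 = 13^3 × 23 × 29.
φ(1465399) = 1465399 · (1 − 1/13) · (1 − 1/23) · (1 − 1/29)
       = 1465399 · 7392/8671 = 1249248.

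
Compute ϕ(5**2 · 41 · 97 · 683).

52377600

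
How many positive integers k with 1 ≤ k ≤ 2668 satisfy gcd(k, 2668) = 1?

1232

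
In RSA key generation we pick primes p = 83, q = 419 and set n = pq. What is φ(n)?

34276

φ(34777) = 34777 · (1 − 1/83) · (1 − 1/419)
       = 34777 · 34276/34777 = 34276.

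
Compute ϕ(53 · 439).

22776

φ(53) = 53 − 1 = 52.
φ(439) = 439 − 1 = 438.
Multiply: 52 · 438 = 22776.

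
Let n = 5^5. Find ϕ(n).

φ(5^5) = 5^4·(5−1) = 625·4 = 2500.

2500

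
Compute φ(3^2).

6

φ(3^2) = 3^2 − 3^1 = 9 − 3 = 6.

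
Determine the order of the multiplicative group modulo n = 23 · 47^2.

47564

φ(23) = 23 − 1 = 22.
φ(47^2) = 47^2 − 47^1 = 2209 − 47 = 2162.
φ(50807) = 22 × 2162 = 47564.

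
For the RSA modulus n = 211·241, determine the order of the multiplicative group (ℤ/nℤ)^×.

φ(211) = 211 − 1 = 210.
φ(241) = 241 − 1 = 240.
Since φ is multiplicative, φ(50851) = 210 · 240 = 50400.

50400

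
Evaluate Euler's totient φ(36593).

33264

First factor: 36593 = 23 · 37 · 43.
φ(23) = 23 − 1 = 22.
φ(37) = 37 − 1 = 36.
φ(43) = 43 − 1 = 42.
Since φ is multiplicative, φ(36593) = 22 · 36 · 42 = 33264.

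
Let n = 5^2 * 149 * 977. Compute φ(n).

φ(3639325) = 3639325 · (1 − 1/5) · (1 − 1/149) · (1 − 1/977)
       = 3639325 · 577792/727865 = 2888960.

2888960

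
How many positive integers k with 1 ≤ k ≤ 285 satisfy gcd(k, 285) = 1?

Factor 285: 285 = 3 · 5 · 19.
φ(3) = 3 − 1 = 2.
φ(5) = 5 − 1 = 4.
φ(19) = 19 − 1 = 18.
Since φ is multiplicative, φ(285) = 2 · 4 · 18 = 144.

144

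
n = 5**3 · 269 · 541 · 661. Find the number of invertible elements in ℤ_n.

φ(5^3) = 5^2·(5−1) = 25·4 = 100.
φ(269) = 269 − 1 = 268.
φ(541) = 541 − 1 = 540.
φ(661) = 661 − 1 = 660.
Since φ is multiplicative, φ(12024333625) = 100 · 268 · 540 · 660 = 9551520000.

9551520000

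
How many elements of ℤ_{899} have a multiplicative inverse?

First factor: 899 = 29 × 31.
φ(29) = 29 − 1 = 28.
φ(31) = 31 − 1 = 30.
Since φ is multiplicative, φ(899) = 28 · 30 = 840.

840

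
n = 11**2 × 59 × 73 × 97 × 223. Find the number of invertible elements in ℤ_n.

φ(11272930757) = 11272930757 · (1 − 1/11) · (1 − 1/59) · (1 − 1/73) · (1 − 1/97) · (1 − 1/223)
       = 11272930757 · 889989120/1024811887 = 9789880320.

9789880320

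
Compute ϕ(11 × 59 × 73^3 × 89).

φ(22470010937) = 22470010937 · (1 − 1/11) · (1 − 1/59) · (1 − 1/73) · (1 − 1/89)
       = 22470010937 · 3674880/4216553 = 19583435520.

19583435520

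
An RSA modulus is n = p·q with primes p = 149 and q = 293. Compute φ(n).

φ(pq) = (p−1)(q−1) = 148 · 292 = 43216.

43216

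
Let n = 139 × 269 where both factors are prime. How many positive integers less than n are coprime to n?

36984

φ(139) = 139 − 1 = 138.
φ(269) = 269 − 1 = 268.
Since φ is multiplicative, φ(37391) = 138 · 268 = 36984.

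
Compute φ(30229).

Prime factorization: 30229 = 19 · 37 · 43.
φ(30229) = 30229 · (1 − 1/19) · (1 − 1/37) · (1 − 1/43)
       = 30229 · 27216/30229 = 27216.

27216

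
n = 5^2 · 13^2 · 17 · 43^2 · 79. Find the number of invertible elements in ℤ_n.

φ(5^2) = 5^2 − 5^1 = 25 − 5 = 20.
φ(13^2) = 13^1·(13−1) = 13·12 = 156.
φ(17) = 17 − 1 = 16.
φ(43^2) = 43^2 − 43^1 = 1849 − 43 = 1806.
φ(79) = 79 − 1 = 78.
Since φ is multiplicative, φ(10491549575) = 20 · 156 · 16 · 1806 · 78 = 7032130560.

7032130560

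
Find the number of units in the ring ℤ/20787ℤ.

12480

Prime factorization: 20787 = 3 × 13^2 × 41.
φ(20787) = 20787 · (1 − 1/3) · (1 − 1/13) · (1 − 1/41)
       = 20787 · 960/1599 = 12480.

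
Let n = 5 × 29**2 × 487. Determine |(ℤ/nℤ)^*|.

φ(2047835) = 2047835 · (1 − 1/5) · (1 − 1/29) · (1 − 1/487)
       = 2047835 · 54432/70615 = 1578528.

1578528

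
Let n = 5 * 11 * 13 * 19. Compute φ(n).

φ(13585) = 13585 · (1 − 1/5) · (1 − 1/11) · (1 − 1/13) · (1 − 1/19)
       = 13585 · 8640/13585 = 8640.

8640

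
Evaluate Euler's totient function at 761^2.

φ(761^2) = 761^2 − 761^1 = 579121 − 761 = 578360.

578360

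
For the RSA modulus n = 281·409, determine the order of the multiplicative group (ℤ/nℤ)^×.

114240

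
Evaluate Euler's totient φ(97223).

72576

97223 = 7 · 17 · 19 · 43.
φ(7) = 7 − 1 = 6.
φ(17) = 17 − 1 = 16.
φ(19) = 19 − 1 = 18.
φ(43) = 43 − 1 = 42.
φ(97223) = 6 × 16 × 18 × 42 = 72576.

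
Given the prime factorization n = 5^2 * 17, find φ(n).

φ(5^2) = 5^1·(5−1) = 5·4 = 20.
φ(17) = 17 − 1 = 16.
φ(425) = 20 × 16 = 320.

320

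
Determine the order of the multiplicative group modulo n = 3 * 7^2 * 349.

φ(51303) = 51303 · (1 − 1/3) · (1 − 1/7) · (1 − 1/349)
       = 51303 · 4176/7329 = 29232.

29232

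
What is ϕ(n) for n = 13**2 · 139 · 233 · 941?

4694826240

φ(5150472223) = 5150472223 · (1 − 1/13) · (1 − 1/139) · (1 − 1/233) · (1 − 1/941)
       = 5150472223 · 361140480/396190171 = 4694826240.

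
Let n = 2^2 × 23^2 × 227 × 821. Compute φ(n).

187543840

φ(394352572) = 394352572 · (1 − 1/2) · (1 − 1/23) · (1 − 1/227) · (1 − 1/821)
       = 394352572 · 4077040/8572882 = 187543840.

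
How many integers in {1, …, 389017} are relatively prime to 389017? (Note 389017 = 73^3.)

383688

φ(389017) = 389017 · (1 − 1/73)
       = 389017 · 72/73 = 383688.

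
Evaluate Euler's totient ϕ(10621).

9072

Prime factorization: 10621 = 13 · 19 · 43.
φ(13) = 13 − 1 = 12.
φ(19) = 19 − 1 = 18.
φ(43) = 43 − 1 = 42.
Multiply: 12 · 18 · 42 = 9072.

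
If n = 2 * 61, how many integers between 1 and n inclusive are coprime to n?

φ(2) = 2 − 1 = 1.
φ(61) = 61 − 1 = 60.
Multiply: 1 · 60 = 60.

60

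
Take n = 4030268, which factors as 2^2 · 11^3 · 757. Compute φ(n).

φ(2^2) = 2^1·(2−1) = 2·1 = 2.
φ(11^3) = 11^2·(11−1) = 121·10 = 1210.
φ(757) = 757 − 1 = 756.
φ(4030268) = 2 × 1210 × 756 = 1829520.

1829520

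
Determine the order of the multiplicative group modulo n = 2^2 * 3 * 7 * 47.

1104

φ(2^2) = 2^2 − 2^1 = 4 − 2 = 2.
φ(3) = 3 − 1 = 2.
φ(7) = 7 − 1 = 6.
φ(47) = 47 − 1 = 46.
Multiply: 2 · 2 · 6 · 46 = 1104.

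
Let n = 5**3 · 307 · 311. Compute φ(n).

9486000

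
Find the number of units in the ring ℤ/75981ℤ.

45360

First factor: 75981 = 3 · 19 · 31 · 43.
φ(3) = 3 − 1 = 2.
φ(19) = 19 − 1 = 18.
φ(31) = 31 − 1 = 30.
φ(43) = 43 − 1 = 42.
φ(75981) = 2 × 18 × 30 × 42 = 45360.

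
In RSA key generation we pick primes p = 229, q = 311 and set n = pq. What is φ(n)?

70680

φ(pq) = (p−1)(q−1) = 228 · 310 = 70680.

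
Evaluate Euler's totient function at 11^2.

φ(11^2) = 11^1·(11−1) = 11·10 = 110.

110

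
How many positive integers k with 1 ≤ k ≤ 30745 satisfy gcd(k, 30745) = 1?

20160

Factor 30745: 30745 = 5 · 11 · 13 · 43.
φ(30745) = 30745 · (1 − 1/5) · (1 − 1/11) · (1 − 1/13) · (1 − 1/43)
       = 30745 · 20160/30745 = 20160.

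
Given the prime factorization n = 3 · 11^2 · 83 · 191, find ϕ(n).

φ(3) = 3 − 1 = 2.
φ(11^2) = 11^1·(11−1) = 11·10 = 110.
φ(83) = 83 − 1 = 82.
φ(191) = 191 − 1 = 190.
φ(5754639) = 2 × 110 × 82 × 190 = 3427600.

3427600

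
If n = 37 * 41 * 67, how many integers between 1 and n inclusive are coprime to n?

95040

φ(37) = 37 − 1 = 36.
φ(41) = 41 − 1 = 40.
φ(67) = 67 − 1 = 66.
φ(101639) = 36 × 40 × 66 = 95040.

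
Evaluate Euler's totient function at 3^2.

6

φ(9) = 9 · (1 − 1/3)
       = 9 · 2/3 = 6.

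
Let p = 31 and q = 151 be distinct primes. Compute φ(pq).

φ(31) = 31 − 1 = 30.
φ(151) = 151 − 1 = 150.
Multiply: 30 · 150 = 4500.

4500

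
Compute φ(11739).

Factor 11739: 11739 = 3 × 7 × 13 × 43.
φ(3) = 3 − 1 = 2.
φ(7) = 7 − 1 = 6.
φ(13) = 13 − 1 = 12.
φ(43) = 43 − 1 = 42.
Multiply: 2 · 6 · 12 · 42 = 6048.

6048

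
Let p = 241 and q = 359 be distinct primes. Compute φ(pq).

φ(pq) = (p−1)(q−1) = 240 · 358 = 85920.

85920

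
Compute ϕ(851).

851 = 23 · 37.
φ(851) = 851 · (1 − 1/23) · (1 − 1/37)
       = 851 · 792/851 = 792.

792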